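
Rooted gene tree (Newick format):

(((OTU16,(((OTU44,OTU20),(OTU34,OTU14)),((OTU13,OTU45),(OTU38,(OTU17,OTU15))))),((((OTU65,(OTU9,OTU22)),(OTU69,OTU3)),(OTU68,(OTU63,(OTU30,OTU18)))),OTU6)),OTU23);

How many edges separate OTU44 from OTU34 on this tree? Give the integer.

4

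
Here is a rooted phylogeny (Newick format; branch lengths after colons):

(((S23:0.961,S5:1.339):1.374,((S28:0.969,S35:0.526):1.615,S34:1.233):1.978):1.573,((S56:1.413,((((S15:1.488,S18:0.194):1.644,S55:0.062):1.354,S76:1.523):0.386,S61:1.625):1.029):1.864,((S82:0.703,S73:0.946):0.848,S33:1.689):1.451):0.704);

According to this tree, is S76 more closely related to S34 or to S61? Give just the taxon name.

The MRCA of S76 and S61 subtends ((((S15,S18),S55),S76),S61) (5 taxa).
The MRCA of S76 and S34 is the root, subtending the entire tree (14 taxa).
The first is nested inside the second, so S76 shares a more recent common ancestor with S61.

S61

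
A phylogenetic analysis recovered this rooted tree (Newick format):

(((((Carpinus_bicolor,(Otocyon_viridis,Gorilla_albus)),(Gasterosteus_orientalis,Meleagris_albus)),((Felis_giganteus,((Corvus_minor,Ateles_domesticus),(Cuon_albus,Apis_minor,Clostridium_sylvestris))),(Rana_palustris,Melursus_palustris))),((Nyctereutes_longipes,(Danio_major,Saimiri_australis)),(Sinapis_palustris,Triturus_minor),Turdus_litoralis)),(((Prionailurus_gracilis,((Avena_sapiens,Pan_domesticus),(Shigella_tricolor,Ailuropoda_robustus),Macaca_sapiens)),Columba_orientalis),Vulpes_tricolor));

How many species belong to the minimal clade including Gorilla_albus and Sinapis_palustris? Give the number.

The MRCA of Gorilla_albus and Sinapis_palustris is the node subtending ((((Carpinus_bicolor,(Otocyon_viridis,Gorilla_albus)),(Gasterosteus_orientalis,Meleagris_albus)),((Felis_giganteus,((Corvus_minor,Ateles_domesticus),(Cuon_albus,Apis_minor,Clostridium_sylvestris))),(Rana_palustris,Melursus_palustris))),((Nyctereutes_longipes,(Danio_major,Saimiri_australis)),(Sinapis_palustris,Triturus_minor),Turdus_litoralis)).
That clade contains 19 terminal taxa: Apis_minor, Ateles_domesticus, Carpinus_bicolor, Clostridium_sylvestris, Corvus_minor, Cuon_albus, Danio_major, Felis_giganteus, Gasterosteus_orientalis, Gorilla_albus, Meleagris_albus, Melursus_palustris, Nyctereutes_longipes, Otocyon_viridis, Rana_palustris, Saimiri_australis, Sinapis_palustris, Triturus_minor, Turdus_litoralis.

19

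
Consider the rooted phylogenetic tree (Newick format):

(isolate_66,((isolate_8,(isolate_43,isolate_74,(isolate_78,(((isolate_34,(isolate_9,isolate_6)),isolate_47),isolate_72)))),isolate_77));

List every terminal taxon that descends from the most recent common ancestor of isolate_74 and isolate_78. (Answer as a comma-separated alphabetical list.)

Tracing isolate_74: it sits inside (isolate_43,isolate_74,(isolate_78,(((isolate_34,(isolate_9,isolate_6)),isolate_47),isolate_72))).
Tracing isolate_78: it sits inside (isolate_78,(((isolate_34,(isolate_9,isolate_6)),isolate_47),isolate_72)).
The smallest clade enclosing both is (isolate_43,isolate_74,(isolate_78,(((isolate_34,(isolate_9,isolate_6)),isolate_47),isolate_72))); the answer is its 8 terminal taxa in alphabetical order.

isolate_34, isolate_43, isolate_47, isolate_6, isolate_72, isolate_74, isolate_78, isolate_9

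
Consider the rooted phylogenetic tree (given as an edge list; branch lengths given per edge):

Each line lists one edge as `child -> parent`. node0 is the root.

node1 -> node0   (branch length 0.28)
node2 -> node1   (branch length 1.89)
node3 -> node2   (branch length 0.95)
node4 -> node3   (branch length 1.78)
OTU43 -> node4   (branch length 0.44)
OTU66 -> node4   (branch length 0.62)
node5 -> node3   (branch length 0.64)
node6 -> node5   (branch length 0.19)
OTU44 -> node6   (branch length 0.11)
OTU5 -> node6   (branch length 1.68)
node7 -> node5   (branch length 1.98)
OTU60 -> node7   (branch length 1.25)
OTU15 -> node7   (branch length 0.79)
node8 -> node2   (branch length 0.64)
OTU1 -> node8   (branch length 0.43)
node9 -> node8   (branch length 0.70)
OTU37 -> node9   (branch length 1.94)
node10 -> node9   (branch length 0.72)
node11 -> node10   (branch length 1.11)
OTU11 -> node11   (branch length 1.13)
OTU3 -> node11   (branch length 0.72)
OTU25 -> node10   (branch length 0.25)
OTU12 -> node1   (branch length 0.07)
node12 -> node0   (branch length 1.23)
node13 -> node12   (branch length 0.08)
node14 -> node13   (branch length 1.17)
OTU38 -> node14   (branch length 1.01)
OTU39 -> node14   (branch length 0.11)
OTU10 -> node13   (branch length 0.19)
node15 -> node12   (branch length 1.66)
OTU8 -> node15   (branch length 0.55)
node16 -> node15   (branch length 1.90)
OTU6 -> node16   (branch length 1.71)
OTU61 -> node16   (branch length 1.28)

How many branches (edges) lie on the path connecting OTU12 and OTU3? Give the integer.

The MRCA of OTU12 and OTU3 is the node subtending ((((OTU43,OTU66),((OTU44,OTU5),(OTU60,OTU15))),(OTU1,(OTU37,((OTU11,OTU3),OTU25)))),OTU12).
From OTU12 up to that node: 1 branch. From OTU3 up to the same node: 6 branches. Total: 1 + 6 = 7.

7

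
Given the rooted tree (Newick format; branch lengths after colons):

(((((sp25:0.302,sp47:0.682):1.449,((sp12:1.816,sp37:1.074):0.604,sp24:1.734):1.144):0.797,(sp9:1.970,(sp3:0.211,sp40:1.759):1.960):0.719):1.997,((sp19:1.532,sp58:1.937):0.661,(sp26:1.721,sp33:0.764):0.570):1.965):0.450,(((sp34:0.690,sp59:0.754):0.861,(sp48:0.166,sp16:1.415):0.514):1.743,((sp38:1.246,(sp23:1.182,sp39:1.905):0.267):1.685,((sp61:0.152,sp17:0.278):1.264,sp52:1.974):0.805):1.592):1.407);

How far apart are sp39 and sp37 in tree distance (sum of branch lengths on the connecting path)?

12.922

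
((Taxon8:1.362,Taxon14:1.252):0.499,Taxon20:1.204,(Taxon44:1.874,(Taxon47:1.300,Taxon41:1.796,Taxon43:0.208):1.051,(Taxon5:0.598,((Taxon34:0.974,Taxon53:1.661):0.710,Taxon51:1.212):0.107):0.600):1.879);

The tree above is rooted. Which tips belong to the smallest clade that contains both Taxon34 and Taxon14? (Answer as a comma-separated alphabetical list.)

Taxon14, Taxon20, Taxon34, Taxon41, Taxon43, Taxon44, Taxon47, Taxon5, Taxon51, Taxon53, Taxon8

Tracing Taxon34: it sits inside (Taxon34,Taxon53).
Tracing Taxon14: it sits inside (Taxon8,Taxon14).
The smallest clade enclosing both is the whole tree (their MRCA is the root), so the answer is all 11 tips in alphabetical order.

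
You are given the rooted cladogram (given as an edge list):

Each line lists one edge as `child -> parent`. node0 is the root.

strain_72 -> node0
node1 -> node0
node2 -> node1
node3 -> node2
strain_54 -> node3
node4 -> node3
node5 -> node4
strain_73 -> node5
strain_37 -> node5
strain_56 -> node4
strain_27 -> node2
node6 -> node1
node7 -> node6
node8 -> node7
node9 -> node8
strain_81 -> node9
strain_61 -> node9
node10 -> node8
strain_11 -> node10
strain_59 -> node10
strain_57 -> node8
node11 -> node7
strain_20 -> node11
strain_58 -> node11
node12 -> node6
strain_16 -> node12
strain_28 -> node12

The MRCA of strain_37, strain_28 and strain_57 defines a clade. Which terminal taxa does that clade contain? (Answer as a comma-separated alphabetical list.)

strain_11, strain_16, strain_20, strain_27, strain_28, strain_37, strain_54, strain_56, strain_57, strain_58, strain_59, strain_61, strain_73, strain_81

Tracing strain_37: it sits inside (strain_73,strain_37).
Tracing strain_28: it sits inside (strain_16,strain_28).
Tracing strain_57: it sits inside ((strain_81,strain_61),(strain_11,strain_59),strain_57).
The smallest clade enclosing all 3 is (((strain_54,((strain_73,strain_37),strain_56)),strain_27),((((strain_81,strain_61),(strain_11,strain_59),strain_57),(strain_20,strain_58)),(strain_16,strain_28))); the answer is its 14 terminal taxa in alphabetical order.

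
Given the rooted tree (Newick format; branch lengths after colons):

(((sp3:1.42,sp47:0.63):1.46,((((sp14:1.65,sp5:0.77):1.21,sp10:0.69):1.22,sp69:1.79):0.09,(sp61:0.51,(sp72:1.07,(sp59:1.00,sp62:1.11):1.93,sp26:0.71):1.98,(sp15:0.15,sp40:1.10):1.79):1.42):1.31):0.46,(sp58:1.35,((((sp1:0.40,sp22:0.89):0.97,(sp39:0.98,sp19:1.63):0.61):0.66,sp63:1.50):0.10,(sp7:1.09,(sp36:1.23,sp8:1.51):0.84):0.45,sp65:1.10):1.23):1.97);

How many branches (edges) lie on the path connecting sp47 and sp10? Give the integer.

6

The MRCA of sp47 and sp10 is the node subtending ((sp3,sp47),((((sp14,sp5),sp10),sp69),(sp61,(sp72,(sp59,sp62),sp26),(sp15,sp40)))).
From sp47 up to that node: 2 branches. From sp10 up to the same node: 4 branches. Total: 2 + 4 = 6.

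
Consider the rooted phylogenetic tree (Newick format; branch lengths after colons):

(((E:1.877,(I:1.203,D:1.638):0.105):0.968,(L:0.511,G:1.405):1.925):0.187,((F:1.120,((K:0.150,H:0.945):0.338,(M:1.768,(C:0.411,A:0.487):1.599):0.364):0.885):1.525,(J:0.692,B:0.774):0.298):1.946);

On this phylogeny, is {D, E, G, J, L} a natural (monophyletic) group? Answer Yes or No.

No

The MRCA of the listed taxa is the root, so the smallest clade containing them is the whole tree.
That clade also contains A, B, C, F, H, I, K, M, which are not in the proposed group, so the group is not monophyletic.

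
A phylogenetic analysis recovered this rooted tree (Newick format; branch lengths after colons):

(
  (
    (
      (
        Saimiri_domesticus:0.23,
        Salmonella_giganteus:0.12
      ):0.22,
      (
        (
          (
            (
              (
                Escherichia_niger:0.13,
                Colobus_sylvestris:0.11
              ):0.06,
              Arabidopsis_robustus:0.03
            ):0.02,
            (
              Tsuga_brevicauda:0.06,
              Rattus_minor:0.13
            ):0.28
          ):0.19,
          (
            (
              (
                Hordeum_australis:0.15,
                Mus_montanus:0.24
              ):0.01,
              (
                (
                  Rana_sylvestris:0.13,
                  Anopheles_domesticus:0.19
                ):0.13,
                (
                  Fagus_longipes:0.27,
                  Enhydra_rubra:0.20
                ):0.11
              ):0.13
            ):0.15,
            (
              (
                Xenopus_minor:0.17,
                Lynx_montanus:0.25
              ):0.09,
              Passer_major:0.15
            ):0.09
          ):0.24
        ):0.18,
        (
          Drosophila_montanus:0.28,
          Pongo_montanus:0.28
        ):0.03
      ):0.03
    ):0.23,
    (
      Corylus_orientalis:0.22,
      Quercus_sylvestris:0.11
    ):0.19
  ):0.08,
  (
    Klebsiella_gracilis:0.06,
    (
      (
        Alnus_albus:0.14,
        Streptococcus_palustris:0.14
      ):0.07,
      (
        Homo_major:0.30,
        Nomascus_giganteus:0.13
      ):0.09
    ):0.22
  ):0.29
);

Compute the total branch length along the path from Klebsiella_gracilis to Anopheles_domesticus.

1.71

The path runs Klebsiella_gracilis → … → MRCA → … → Anopheles_domesticus; the MRCA is the root of the tree.
Branch lengths along that path: 0.06 + 0.29 + 0.08 + 0.23 + 0.03 + 0.18 + 0.24 + 0.15 + 0.13 + 0.13 + 0.19 = 1.71.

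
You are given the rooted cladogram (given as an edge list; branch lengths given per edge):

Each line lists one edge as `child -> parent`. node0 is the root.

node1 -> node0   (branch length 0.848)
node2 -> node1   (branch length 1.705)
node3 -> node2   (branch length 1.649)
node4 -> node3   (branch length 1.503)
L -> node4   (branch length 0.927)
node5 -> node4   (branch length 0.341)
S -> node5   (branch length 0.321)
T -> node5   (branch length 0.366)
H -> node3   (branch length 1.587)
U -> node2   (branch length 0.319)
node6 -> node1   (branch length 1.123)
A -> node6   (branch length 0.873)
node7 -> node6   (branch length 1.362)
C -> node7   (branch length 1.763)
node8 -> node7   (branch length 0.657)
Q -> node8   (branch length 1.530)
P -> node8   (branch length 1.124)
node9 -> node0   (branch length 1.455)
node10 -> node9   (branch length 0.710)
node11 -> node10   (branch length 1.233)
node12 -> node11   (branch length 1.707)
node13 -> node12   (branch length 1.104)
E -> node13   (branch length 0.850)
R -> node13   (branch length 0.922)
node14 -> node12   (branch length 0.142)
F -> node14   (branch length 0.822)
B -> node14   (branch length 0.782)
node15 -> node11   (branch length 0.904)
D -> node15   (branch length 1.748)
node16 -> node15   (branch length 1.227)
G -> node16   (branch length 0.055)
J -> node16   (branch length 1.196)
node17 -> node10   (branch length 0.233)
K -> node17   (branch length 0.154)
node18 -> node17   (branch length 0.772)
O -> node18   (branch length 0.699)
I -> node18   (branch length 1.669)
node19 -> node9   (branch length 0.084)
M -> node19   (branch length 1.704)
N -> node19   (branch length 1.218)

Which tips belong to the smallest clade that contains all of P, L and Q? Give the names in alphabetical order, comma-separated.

Tracing P: it sits inside (Q,P).
Tracing L: it sits inside (L,(S,T)).
Tracing Q: it sits inside (Q,P).
The smallest clade enclosing all 3 is ((((L,(S,T)),H),U),(A,(C,(Q,P)))); the answer is its 9 terminal taxa in alphabetical order.

A, C, H, L, P, Q, S, T, U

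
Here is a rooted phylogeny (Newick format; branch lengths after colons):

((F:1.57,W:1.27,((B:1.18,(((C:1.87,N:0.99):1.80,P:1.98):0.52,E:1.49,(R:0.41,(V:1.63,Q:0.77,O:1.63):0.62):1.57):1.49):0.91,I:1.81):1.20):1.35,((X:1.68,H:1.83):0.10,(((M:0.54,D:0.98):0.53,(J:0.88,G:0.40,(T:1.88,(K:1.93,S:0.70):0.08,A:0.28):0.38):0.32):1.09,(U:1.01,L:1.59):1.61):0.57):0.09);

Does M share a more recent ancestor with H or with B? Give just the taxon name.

The MRCA of M and H subtends ((X,H),(((M,D),(J,G,(T,(K,S),A))),(U,L))) (12 taxa).
The MRCA of M and B is the root, subtending the entire tree (24 taxa).
The first is nested inside the second, so M shares a more recent common ancestor with H.

H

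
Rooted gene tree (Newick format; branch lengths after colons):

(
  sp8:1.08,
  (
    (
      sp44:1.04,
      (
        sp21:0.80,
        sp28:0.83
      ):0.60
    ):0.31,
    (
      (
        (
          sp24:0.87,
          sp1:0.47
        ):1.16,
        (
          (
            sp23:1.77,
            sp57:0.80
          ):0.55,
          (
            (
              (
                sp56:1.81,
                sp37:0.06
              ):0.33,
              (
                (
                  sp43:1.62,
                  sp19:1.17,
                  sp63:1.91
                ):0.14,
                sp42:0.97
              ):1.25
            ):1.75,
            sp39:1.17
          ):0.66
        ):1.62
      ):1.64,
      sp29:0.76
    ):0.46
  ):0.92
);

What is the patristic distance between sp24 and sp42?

The path runs sp24 → … → MRCA → … → sp42; the MRCA is the node subtending ((sp24,sp1),((sp23,sp57),(((sp56,sp37),((sp43,sp19,sp63),sp42)),sp39))).
Branch lengths along that path: 0.87 + 1.16 + 1.62 + 0.66 + 1.75 + 1.25 + 0.97 = 8.28.

8.28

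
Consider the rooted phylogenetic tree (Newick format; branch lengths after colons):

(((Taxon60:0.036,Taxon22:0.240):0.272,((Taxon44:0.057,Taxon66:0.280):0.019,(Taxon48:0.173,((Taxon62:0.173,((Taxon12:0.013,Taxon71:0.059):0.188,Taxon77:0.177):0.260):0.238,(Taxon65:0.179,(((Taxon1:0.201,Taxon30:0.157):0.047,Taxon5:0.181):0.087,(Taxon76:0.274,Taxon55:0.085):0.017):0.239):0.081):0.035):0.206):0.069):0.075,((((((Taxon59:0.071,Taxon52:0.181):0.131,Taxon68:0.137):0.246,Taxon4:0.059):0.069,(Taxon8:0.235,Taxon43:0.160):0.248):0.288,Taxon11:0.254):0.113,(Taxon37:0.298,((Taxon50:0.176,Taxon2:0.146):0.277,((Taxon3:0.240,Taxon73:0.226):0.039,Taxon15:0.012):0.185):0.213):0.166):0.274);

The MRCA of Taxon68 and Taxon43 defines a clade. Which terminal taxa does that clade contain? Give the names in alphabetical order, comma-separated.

Tracing Taxon68: it sits inside ((Taxon59,Taxon52),Taxon68).
Tracing Taxon43: it sits inside (Taxon8,Taxon43).
The smallest clade enclosing both is ((((Taxon59,Taxon52),Taxon68),Taxon4),(Taxon8,Taxon43)); the answer is its 6 terminal taxa in alphabetical order.

Taxon4, Taxon43, Taxon52, Taxon59, Taxon68, Taxon8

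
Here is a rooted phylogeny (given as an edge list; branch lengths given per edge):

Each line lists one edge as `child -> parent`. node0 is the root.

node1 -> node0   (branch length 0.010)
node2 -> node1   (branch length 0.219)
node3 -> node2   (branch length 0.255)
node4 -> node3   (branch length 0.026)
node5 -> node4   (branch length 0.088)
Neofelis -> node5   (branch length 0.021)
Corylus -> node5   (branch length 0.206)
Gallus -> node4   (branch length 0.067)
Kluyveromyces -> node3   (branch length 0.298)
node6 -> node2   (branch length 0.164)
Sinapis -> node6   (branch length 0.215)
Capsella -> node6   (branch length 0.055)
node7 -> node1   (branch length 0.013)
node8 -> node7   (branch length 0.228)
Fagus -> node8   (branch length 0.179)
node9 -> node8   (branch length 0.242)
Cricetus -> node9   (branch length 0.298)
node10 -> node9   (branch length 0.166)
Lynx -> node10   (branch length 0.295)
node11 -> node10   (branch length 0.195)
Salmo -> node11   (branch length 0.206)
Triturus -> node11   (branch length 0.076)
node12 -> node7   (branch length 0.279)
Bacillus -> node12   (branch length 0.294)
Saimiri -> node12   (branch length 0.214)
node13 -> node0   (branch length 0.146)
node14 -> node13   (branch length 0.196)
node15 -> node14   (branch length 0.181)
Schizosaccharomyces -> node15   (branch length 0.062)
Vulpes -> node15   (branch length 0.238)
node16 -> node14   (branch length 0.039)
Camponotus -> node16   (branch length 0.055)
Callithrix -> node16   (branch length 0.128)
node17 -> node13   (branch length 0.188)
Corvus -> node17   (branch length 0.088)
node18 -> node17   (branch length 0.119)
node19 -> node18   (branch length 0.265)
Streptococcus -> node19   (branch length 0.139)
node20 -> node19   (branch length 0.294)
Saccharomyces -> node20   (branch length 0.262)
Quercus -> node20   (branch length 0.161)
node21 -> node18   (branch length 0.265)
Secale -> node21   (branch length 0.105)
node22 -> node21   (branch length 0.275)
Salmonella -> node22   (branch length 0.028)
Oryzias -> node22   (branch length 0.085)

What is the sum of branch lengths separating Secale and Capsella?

1.271

The path runs Secale → … → MRCA → … → Capsella; the MRCA is the root of the tree.
Branch lengths along that path: 0.105 + 0.265 + 0.119 + 0.188 + 0.146 + 0.010 + 0.219 + 0.164 + 0.055 = 1.271.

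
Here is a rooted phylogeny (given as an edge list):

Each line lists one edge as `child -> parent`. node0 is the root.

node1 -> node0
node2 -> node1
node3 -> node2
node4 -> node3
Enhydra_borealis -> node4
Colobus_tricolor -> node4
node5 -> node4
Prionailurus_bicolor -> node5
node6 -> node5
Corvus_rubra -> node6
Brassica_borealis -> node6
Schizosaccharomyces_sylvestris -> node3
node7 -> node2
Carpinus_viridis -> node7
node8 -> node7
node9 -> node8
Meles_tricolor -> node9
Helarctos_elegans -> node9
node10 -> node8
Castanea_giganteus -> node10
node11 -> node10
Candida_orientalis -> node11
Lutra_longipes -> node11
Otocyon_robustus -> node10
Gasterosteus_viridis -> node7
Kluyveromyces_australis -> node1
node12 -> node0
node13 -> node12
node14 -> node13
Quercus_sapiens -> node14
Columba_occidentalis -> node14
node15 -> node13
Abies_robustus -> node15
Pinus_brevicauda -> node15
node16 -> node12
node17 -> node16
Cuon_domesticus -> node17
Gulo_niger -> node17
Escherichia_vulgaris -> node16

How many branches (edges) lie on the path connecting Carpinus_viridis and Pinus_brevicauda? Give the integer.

The MRCA of Carpinus_viridis and Pinus_brevicauda is the root of the tree.
From Carpinus_viridis up to that node: 4 branches. From Pinus_brevicauda up to the same node: 4 branches. Total: 4 + 4 = 8.

8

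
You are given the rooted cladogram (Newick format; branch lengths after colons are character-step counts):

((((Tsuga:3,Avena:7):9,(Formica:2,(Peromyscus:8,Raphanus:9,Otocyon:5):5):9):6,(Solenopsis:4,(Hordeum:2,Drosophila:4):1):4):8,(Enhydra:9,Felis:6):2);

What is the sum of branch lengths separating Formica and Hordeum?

24

The path runs Formica → … → MRCA → … → Hordeum; the MRCA is the node subtending (((Tsuga,Avena),(Formica,(Peromyscus,Raphanus,Otocyon))),(Solenopsis,(Hordeum,Drosophila))).
Branch lengths along that path: 2 + 9 + 6 + 4 + 1 + 2 = 24.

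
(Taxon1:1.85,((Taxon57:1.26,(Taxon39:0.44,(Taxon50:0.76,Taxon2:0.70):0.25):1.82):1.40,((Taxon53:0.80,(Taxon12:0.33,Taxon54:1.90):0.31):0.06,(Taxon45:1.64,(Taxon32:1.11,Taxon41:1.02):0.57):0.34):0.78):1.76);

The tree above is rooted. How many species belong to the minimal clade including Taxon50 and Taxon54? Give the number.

10

The MRCA of Taxon50 and Taxon54 is the node subtending ((Taxon57,(Taxon39,(Taxon50,Taxon2))),((Taxon53,(Taxon12,Taxon54)),(Taxon45,(Taxon32,Taxon41)))).
That clade contains 10 terminal taxa: Taxon12, Taxon2, Taxon32, Taxon39, Taxon41, Taxon45, Taxon50, Taxon53, Taxon54, Taxon57.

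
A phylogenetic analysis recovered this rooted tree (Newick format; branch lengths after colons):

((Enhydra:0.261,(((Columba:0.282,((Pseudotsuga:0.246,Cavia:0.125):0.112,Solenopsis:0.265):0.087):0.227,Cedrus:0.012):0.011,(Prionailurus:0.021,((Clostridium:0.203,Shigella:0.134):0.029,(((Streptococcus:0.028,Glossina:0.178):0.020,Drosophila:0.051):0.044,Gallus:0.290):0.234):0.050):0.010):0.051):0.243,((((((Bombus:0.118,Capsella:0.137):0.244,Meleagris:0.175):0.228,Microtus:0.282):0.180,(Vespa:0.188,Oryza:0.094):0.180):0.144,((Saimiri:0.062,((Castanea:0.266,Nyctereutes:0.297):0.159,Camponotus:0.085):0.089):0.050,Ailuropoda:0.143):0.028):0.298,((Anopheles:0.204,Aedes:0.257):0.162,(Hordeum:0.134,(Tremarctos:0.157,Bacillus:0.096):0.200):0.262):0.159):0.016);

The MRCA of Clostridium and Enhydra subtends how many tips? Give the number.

13

The MRCA of Clostridium and Enhydra is the node subtending (Enhydra,(((Columba,((Pseudotsuga,Cavia),Solenopsis)),Cedrus),(Prionailurus,((Clostridium,Shigella),(((Streptococcus,Glossina),Drosophila),Gallus))))).
That clade contains 13 terminal taxa: Cavia, Cedrus, Clostridium, Columba, Drosophila, Enhydra, Gallus, Glossina, Prionailurus, Pseudotsuga, Shigella, Solenopsis, Streptococcus.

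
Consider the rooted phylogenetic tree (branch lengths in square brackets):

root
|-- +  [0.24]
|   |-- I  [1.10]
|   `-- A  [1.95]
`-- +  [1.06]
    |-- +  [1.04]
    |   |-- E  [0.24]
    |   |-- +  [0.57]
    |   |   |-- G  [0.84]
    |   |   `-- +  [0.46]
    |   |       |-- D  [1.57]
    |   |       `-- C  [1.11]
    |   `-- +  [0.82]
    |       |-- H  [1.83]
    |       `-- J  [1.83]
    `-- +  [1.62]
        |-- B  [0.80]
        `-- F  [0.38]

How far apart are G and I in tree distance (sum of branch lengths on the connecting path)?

4.85

The path runs G → … → MRCA → … → I; the MRCA is the root of the tree.
Branch lengths along that path: 0.84 + 0.57 + 1.04 + 1.06 + 0.24 + 1.10 = 4.85.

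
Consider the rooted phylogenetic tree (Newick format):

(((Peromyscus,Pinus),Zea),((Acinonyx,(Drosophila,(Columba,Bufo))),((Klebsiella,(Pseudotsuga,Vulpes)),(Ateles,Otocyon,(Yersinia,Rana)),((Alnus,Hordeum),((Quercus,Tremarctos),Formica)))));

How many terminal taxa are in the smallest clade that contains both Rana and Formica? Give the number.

The MRCA of Rana and Formica is the node subtending ((Klebsiella,(Pseudotsuga,Vulpes)),(Ateles,Otocyon,(Yersinia,Rana)),((Alnus,Hordeum),((Quercus,Tremarctos),Formica))).
That clade contains 12 terminal taxa: Alnus, Ateles, Formica, Hordeum, Klebsiella, Otocyon, Pseudotsuga, Quercus, Rana, Tremarctos, Vulpes, Yersinia.

12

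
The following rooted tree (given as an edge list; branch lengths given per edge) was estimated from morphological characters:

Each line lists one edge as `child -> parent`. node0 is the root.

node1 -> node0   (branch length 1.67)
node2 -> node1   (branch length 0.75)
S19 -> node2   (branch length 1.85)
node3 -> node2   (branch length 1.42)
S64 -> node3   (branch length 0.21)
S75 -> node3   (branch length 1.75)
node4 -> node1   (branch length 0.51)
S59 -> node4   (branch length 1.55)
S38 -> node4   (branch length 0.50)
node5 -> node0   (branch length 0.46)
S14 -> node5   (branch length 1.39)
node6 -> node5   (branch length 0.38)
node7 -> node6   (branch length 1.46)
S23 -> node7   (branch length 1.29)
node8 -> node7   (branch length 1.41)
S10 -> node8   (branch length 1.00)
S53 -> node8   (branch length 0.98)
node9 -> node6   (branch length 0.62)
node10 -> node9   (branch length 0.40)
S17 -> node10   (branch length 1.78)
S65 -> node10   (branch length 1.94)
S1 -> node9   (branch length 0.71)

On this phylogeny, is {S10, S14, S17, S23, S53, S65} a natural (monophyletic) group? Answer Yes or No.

The MRCA of the listed taxa subtends (S14,((S23,(S10,S53)),((S17,S65),S1))).
That clade also contains S1, which is not in the proposed group, so the group is not monophyletic.

No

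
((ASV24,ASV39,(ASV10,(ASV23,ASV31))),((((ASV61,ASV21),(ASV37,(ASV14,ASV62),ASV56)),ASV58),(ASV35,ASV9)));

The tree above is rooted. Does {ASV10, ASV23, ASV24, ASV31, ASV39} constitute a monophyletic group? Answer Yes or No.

The most recent common ancestor of these taxa subtends (ASV24,ASV39,(ASV10,(ASV23,ASV31))).
That clade has exactly 5 tips — every listed taxon and nothing else — so the group is monophyletic.

Yes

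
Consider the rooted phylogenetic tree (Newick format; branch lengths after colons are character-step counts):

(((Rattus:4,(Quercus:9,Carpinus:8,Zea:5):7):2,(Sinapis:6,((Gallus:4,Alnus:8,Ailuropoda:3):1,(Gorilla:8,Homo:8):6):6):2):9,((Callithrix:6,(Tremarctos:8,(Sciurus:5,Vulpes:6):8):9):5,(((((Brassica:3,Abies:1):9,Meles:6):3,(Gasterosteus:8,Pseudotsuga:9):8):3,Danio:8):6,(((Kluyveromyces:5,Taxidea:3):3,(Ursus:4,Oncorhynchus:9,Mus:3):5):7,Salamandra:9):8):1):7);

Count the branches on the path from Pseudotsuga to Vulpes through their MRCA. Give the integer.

The MRCA of Pseudotsuga and Vulpes is the node subtending ((Callithrix,(Tremarctos,(Sciurus,Vulpes))),(((((Brassica,Abies),Meles),(Gasterosteus,Pseudotsuga)),Danio),(((Kluyveromyces,Taxidea),(Ursus,Oncorhynchus,Mus)),Salamandra))).
From Pseudotsuga up to that node: 5 branches. From Vulpes up to the same node: 4 branches. Total: 5 + 4 = 9.

9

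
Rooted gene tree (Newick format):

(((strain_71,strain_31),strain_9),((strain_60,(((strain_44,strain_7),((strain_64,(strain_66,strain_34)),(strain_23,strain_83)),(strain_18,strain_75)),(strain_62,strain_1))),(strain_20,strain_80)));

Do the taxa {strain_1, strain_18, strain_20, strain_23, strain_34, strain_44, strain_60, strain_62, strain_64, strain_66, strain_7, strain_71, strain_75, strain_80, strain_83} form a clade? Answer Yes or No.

The MRCA of the listed taxa is the root, so the smallest clade containing them is the whole tree.
That clade also contains strain_31, strain_9, which are not in the proposed group, so the group is not monophyletic.

No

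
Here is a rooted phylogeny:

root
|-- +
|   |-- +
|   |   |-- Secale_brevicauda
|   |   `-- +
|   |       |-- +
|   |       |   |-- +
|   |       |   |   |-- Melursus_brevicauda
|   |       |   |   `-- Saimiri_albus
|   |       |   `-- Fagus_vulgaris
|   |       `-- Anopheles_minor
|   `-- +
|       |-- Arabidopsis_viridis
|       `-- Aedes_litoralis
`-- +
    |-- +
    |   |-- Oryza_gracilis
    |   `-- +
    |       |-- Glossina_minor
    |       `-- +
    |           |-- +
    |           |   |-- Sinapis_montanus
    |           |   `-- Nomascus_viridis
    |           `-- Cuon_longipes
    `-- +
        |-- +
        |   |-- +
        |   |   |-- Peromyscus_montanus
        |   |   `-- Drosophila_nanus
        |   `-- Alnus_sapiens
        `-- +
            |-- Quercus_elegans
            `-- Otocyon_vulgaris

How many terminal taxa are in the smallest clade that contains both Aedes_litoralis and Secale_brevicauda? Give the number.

The MRCA of Aedes_litoralis and Secale_brevicauda is the node subtending ((Secale_brevicauda,(((Melursus_brevicauda,Saimiri_albus),Fagus_vulgaris),Anopheles_minor)),(Arabidopsis_viridis,Aedes_litoralis)).
That clade contains 7 terminal taxa: Aedes_litoralis, Anopheles_minor, Arabidopsis_viridis, Fagus_vulgaris, Melursus_brevicauda, Saimiri_albus, Secale_brevicauda.

7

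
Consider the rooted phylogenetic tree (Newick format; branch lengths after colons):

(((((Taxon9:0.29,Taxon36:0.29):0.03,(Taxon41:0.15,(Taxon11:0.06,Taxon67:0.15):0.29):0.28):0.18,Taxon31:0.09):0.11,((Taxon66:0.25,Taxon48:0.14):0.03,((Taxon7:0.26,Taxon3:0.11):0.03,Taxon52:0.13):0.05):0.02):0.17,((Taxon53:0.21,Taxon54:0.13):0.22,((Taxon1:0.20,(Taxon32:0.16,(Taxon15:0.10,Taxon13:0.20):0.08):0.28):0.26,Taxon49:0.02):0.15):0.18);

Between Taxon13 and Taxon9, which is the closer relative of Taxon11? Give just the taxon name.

Taxon9

The MRCA of Taxon11 and Taxon9 subtends ((Taxon9,Taxon36),(Taxon41,(Taxon11,Taxon67))) (5 taxa).
The MRCA of Taxon11 and Taxon13 is the root, subtending the entire tree (18 taxa).
The first is nested inside the second, so Taxon11 shares a more recent common ancestor with Taxon9.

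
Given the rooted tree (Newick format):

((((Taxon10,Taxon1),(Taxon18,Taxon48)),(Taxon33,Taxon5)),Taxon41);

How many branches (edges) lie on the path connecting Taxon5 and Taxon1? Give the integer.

5

The MRCA of Taxon5 and Taxon1 is the node subtending (((Taxon10,Taxon1),(Taxon18,Taxon48)),(Taxon33,Taxon5)).
From Taxon5 up to that node: 2 branches. From Taxon1 up to the same node: 3 branches. Total: 2 + 3 = 5.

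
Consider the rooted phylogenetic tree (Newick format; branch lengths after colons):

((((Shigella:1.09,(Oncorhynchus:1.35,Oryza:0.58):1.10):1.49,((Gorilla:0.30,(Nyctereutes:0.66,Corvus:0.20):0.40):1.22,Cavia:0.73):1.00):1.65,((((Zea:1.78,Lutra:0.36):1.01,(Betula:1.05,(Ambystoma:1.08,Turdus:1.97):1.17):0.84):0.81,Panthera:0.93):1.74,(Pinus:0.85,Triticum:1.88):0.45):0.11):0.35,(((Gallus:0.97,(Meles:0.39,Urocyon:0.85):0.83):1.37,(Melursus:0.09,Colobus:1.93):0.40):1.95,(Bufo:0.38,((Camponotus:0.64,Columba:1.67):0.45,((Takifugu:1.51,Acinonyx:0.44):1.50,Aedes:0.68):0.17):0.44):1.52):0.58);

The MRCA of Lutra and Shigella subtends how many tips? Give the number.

15

The MRCA of Lutra and Shigella is the node subtending (((Shigella,(Oncorhynchus,Oryza)),((Gorilla,(Nyctereutes,Corvus)),Cavia)),((((Zea,Lutra),(Betula,(Ambystoma,Turdus))),Panthera),(Pinus,Triticum))).
That clade contains 15 terminal taxa: Ambystoma, Betula, Cavia, Corvus, Gorilla, Lutra, Nyctereutes, Oncorhynchus, Oryza, Panthera, Pinus, Shigella, Triticum, Turdus, Zea.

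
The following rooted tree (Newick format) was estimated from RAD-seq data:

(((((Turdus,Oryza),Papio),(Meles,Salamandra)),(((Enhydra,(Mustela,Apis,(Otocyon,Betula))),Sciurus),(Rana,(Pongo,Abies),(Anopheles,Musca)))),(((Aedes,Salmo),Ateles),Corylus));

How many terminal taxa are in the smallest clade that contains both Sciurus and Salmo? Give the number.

20

The MRCA of Sciurus and Salmo is the root, so the clade is the entire tree.
That clade contains 20 terminal taxa: Abies, Aedes, Anopheles, Apis, Ateles, Betula, Corylus, Enhydra, Meles, Musca, Mustela, Oryza, Otocyon, Papio, Pongo, Rana, Salamandra, Salmo, Sciurus, Turdus.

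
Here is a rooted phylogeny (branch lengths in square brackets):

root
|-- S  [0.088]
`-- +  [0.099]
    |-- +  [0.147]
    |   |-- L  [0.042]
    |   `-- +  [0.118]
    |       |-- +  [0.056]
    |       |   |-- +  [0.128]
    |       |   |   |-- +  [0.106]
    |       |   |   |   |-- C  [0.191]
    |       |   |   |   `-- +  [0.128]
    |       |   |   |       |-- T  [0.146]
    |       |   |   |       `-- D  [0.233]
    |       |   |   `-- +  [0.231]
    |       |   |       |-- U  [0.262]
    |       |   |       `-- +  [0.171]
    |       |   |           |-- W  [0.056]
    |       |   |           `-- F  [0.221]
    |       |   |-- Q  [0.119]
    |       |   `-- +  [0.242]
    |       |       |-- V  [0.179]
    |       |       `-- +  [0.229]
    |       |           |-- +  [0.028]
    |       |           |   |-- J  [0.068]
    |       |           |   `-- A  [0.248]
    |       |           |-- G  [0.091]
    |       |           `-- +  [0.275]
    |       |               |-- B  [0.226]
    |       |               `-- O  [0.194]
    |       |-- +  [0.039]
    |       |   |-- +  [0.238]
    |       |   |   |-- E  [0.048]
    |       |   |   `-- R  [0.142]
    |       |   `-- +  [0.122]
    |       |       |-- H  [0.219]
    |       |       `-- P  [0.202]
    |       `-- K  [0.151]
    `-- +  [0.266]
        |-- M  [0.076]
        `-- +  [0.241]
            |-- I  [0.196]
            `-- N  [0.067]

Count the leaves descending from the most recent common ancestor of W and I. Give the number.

22

The MRCA of W and I is the node subtending ((L,((((C,(T,D)),(U,(W,F))),Q,(V,((J,A),G,(B,O)))),((E,R),(H,P)),K)),(M,(I,N))).
That clade contains 22 terminal taxa: A, B, C, D, E, F, G, H, I, J, K, L, M, N, O, P, Q, R, T, U, V, W.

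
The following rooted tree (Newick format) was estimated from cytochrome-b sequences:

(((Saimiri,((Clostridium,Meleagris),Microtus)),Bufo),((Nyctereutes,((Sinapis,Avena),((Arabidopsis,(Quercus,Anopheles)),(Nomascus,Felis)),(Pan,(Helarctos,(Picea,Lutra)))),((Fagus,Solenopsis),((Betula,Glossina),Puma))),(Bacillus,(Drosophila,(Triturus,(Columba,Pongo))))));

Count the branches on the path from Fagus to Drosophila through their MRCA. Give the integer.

7

The MRCA of Fagus and Drosophila is the node subtending ((Nyctereutes,((Sinapis,Avena),((Arabidopsis,(Quercus,Anopheles)),(Nomascus,Felis)),(Pan,(Helarctos,(Picea,Lutra)))),((Fagus,Solenopsis),((Betula,Glossina),Puma))),(Bacillus,(Drosophila,(Triturus,(Columba,Pongo))))).
From Fagus up to that node: 4 branches. From Drosophila up to the same node: 3 branches. Total: 4 + 3 = 7.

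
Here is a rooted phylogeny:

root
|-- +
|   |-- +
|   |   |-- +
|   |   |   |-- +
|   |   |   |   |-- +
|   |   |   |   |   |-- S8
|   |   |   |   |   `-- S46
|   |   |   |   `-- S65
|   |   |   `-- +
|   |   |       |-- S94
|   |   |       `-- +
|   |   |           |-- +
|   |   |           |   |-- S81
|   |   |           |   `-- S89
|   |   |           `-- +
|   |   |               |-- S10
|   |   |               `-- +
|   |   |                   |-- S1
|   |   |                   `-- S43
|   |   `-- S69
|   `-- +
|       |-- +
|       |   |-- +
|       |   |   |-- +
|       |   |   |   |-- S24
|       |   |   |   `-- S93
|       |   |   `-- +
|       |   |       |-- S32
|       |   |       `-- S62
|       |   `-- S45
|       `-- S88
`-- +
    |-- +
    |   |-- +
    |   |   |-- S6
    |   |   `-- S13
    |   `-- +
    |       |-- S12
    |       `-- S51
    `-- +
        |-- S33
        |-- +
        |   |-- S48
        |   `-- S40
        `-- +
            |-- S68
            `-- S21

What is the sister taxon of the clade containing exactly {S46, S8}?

The clade containing exactly {S46, S8} attaches to the tree at the node subtending ((S8,S46),S65).
The other lineage descending from that same node — the sister group — is the single tip S65.

S65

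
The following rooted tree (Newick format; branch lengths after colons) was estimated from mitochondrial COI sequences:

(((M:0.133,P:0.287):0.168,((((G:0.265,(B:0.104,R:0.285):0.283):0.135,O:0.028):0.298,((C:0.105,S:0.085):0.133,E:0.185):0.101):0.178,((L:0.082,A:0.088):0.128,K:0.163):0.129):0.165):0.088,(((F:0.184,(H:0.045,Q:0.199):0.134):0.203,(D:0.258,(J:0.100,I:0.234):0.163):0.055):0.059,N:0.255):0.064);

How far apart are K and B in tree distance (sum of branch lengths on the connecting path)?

The path runs K → … → MRCA → … → B; the MRCA is the node subtending ((((G,(B,R)),O),((C,S),E)),((L,A),K)).
Branch lengths along that path: 0.163 + 0.129 + 0.178 + 0.298 + 0.135 + 0.283 + 0.104 = 1.290.

1.290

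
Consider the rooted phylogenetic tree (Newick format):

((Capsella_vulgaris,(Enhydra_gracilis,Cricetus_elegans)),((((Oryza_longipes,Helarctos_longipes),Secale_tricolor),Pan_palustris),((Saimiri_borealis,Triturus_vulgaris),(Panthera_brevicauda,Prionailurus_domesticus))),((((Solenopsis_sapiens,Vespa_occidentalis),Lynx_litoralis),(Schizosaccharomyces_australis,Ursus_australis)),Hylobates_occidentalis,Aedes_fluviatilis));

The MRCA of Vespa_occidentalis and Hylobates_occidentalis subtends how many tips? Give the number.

7

The MRCA of Vespa_occidentalis and Hylobates_occidentalis is the node subtending ((((Solenopsis_sapiens,Vespa_occidentalis),Lynx_litoralis),(Schizosaccharomyces_australis,Ursus_australis)),Hylobates_occidentalis,Aedes_fluviatilis).
That clade contains 7 terminal taxa: Aedes_fluviatilis, Hylobates_occidentalis, Lynx_litoralis, Schizosaccharomyces_australis, Solenopsis_sapiens, Ursus_australis, Vespa_occidentalis.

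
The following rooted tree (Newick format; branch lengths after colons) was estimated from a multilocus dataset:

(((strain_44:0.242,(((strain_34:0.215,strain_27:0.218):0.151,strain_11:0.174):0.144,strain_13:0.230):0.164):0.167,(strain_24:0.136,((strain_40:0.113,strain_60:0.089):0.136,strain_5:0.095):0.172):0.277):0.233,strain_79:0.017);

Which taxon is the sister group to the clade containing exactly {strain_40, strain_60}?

strain_5

The clade containing exactly {strain_40, strain_60} attaches to the tree at the node subtending ((strain_40,strain_60),strain_5).
The other lineage descending from that same node — the sister group — is the single tip strain_5.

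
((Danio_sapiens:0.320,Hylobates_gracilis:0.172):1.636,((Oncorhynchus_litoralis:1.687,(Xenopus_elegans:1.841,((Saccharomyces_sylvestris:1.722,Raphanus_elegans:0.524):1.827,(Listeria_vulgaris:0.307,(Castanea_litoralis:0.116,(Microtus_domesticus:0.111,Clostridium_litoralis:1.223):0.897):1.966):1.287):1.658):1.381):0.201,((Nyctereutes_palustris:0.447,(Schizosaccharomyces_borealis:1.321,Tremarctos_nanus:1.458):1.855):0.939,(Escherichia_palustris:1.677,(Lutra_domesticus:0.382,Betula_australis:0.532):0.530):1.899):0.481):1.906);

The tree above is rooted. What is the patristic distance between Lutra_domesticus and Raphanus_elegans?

The path runs Lutra_domesticus → … → MRCA → … → Raphanus_elegans; the MRCA is the node subtending ((Oncorhynchus_litoralis,(Xenopus_elegans,((Saccharomyces_sylvestris,Raphanus_elegans),(Listeria_vulgaris,(Castanea_litoralis,(Microtus_domesticus,Clostridium_litoralis)))))),((Nyctereutes_palustris,(Schizosaccharomyces_borealis,Tremarctos_nanus)),(Escherichia_palustris,(Lutra_domesticus,Betula_australis)))).
Branch lengths along that path: 0.382 + 0.530 + 1.899 + 0.481 + 0.201 + 1.381 + 1.658 + 1.827 + 0.524 = 8.883.

8.883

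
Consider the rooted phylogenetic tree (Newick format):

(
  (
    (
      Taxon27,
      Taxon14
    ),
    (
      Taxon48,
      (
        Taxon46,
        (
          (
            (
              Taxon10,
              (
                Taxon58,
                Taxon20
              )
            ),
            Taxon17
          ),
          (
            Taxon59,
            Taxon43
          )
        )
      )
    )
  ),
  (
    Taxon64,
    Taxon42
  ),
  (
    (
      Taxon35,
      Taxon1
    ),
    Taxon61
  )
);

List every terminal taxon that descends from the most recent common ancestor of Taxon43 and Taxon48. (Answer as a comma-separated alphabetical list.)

Tracing Taxon43: it sits inside (Taxon59,Taxon43).
Tracing Taxon48: it sits inside (Taxon48,(Taxon46,(((Taxon10,(Taxon58,Taxon20)),Taxon17),(Taxon59,Taxon43)))).
The smallest clade enclosing both is (Taxon48,(Taxon46,(((Taxon10,(Taxon58,Taxon20)),Taxon17),(Taxon59,Taxon43)))); the answer is its 8 terminal taxa in alphabetical order.

Taxon10, Taxon17, Taxon20, Taxon43, Taxon46, Taxon48, Taxon58, Taxon59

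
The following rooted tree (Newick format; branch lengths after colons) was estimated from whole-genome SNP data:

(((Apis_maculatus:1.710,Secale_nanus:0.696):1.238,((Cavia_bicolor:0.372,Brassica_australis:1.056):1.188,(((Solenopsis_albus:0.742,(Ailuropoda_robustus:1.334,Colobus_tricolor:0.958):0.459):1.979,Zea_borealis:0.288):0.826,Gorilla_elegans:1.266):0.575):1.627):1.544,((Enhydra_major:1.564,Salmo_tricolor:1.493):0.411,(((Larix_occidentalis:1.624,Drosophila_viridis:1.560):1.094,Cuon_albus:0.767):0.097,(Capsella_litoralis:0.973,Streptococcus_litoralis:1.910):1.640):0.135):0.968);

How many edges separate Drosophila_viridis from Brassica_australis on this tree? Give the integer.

9

The MRCA of Drosophila_viridis and Brassica_australis is the root of the tree.
From Drosophila_viridis up to that node: 5 branches. From Brassica_australis up to the same node: 4 branches. Total: 5 + 4 = 9.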